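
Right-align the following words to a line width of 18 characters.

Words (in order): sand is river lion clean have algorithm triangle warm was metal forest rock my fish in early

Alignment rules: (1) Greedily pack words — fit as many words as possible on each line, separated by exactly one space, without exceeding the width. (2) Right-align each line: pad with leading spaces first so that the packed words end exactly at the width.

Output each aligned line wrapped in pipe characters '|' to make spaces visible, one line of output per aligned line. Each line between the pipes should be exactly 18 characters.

Answer: |sand is river lion|
|        clean have|
|algorithm triangle|
|    warm was metal|
|    forest rock my|
|     fish in early|

Derivation:
Line 1: ['sand', 'is', 'river', 'lion'] (min_width=18, slack=0)
Line 2: ['clean', 'have'] (min_width=10, slack=8)
Line 3: ['algorithm', 'triangle'] (min_width=18, slack=0)
Line 4: ['warm', 'was', 'metal'] (min_width=14, slack=4)
Line 5: ['forest', 'rock', 'my'] (min_width=14, slack=4)
Line 6: ['fish', 'in', 'early'] (min_width=13, slack=5)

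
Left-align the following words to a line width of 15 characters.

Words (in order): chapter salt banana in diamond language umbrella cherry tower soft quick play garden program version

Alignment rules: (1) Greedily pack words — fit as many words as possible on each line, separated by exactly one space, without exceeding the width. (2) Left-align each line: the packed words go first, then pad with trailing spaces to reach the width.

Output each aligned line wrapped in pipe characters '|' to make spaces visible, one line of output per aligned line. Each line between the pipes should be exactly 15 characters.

Line 1: ['chapter', 'salt'] (min_width=12, slack=3)
Line 2: ['banana', 'in'] (min_width=9, slack=6)
Line 3: ['diamond'] (min_width=7, slack=8)
Line 4: ['language'] (min_width=8, slack=7)
Line 5: ['umbrella', 'cherry'] (min_width=15, slack=0)
Line 6: ['tower', 'soft'] (min_width=10, slack=5)
Line 7: ['quick', 'play'] (min_width=10, slack=5)
Line 8: ['garden', 'program'] (min_width=14, slack=1)
Line 9: ['version'] (min_width=7, slack=8)

Answer: |chapter salt   |
|banana in      |
|diamond        |
|language       |
|umbrella cherry|
|tower soft     |
|quick play     |
|garden program |
|version        |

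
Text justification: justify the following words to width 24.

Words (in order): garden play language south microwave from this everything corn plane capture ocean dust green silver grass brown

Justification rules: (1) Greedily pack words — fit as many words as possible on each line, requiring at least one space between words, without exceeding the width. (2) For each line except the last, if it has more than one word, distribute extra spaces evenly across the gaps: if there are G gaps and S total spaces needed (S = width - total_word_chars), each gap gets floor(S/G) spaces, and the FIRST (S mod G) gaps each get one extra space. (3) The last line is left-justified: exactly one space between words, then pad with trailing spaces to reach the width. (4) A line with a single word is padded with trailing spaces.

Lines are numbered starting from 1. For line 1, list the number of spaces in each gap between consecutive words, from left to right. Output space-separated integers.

Answer: 3 3

Derivation:
Line 1: ['garden', 'play', 'language'] (min_width=20, slack=4)
Line 2: ['south', 'microwave', 'from'] (min_width=20, slack=4)
Line 3: ['this', 'everything', 'corn'] (min_width=20, slack=4)
Line 4: ['plane', 'capture', 'ocean', 'dust'] (min_width=24, slack=0)
Line 5: ['green', 'silver', 'grass', 'brown'] (min_width=24, slack=0)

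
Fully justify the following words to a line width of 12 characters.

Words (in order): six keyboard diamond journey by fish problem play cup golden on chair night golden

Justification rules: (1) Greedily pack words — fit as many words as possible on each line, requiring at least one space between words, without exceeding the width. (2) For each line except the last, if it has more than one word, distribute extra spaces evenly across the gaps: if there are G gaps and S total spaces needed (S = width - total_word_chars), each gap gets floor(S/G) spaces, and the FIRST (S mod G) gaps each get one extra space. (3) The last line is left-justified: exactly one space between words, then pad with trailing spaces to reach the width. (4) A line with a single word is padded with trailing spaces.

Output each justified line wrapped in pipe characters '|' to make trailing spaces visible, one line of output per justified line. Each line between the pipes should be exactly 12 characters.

Line 1: ['six', 'keyboard'] (min_width=12, slack=0)
Line 2: ['diamond'] (min_width=7, slack=5)
Line 3: ['journey', 'by'] (min_width=10, slack=2)
Line 4: ['fish', 'problem'] (min_width=12, slack=0)
Line 5: ['play', 'cup'] (min_width=8, slack=4)
Line 6: ['golden', 'on'] (min_width=9, slack=3)
Line 7: ['chair', 'night'] (min_width=11, slack=1)
Line 8: ['golden'] (min_width=6, slack=6)

Answer: |six keyboard|
|diamond     |
|journey   by|
|fish problem|
|play     cup|
|golden    on|
|chair  night|
|golden      |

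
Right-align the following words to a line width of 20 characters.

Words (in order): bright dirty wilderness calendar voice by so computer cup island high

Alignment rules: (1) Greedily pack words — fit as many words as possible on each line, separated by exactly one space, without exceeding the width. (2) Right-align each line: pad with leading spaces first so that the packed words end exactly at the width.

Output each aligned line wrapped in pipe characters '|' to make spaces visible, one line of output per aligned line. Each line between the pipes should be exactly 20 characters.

Answer: |        bright dirty|
| wilderness calendar|
|voice by so computer|
|     cup island high|

Derivation:
Line 1: ['bright', 'dirty'] (min_width=12, slack=8)
Line 2: ['wilderness', 'calendar'] (min_width=19, slack=1)
Line 3: ['voice', 'by', 'so', 'computer'] (min_width=20, slack=0)
Line 4: ['cup', 'island', 'high'] (min_width=15, slack=5)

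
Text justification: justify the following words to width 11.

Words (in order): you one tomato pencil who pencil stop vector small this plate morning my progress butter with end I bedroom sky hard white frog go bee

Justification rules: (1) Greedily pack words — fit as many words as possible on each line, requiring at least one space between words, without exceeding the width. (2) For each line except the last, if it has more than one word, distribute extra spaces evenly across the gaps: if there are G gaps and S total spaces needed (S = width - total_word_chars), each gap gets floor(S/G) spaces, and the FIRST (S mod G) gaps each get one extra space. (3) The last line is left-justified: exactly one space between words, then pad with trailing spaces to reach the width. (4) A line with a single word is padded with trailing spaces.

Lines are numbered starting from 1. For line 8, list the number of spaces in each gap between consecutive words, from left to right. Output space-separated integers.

Line 1: ['you', 'one'] (min_width=7, slack=4)
Line 2: ['tomato'] (min_width=6, slack=5)
Line 3: ['pencil', 'who'] (min_width=10, slack=1)
Line 4: ['pencil', 'stop'] (min_width=11, slack=0)
Line 5: ['vector'] (min_width=6, slack=5)
Line 6: ['small', 'this'] (min_width=10, slack=1)
Line 7: ['plate'] (min_width=5, slack=6)
Line 8: ['morning', 'my'] (min_width=10, slack=1)
Line 9: ['progress'] (min_width=8, slack=3)
Line 10: ['butter', 'with'] (min_width=11, slack=0)
Line 11: ['end', 'I'] (min_width=5, slack=6)
Line 12: ['bedroom', 'sky'] (min_width=11, slack=0)
Line 13: ['hard', 'white'] (min_width=10, slack=1)
Line 14: ['frog', 'go', 'bee'] (min_width=11, slack=0)

Answer: 2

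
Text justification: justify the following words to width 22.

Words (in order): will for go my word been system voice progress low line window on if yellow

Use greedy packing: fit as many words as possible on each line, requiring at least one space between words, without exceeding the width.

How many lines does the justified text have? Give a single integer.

Answer: 4

Derivation:
Line 1: ['will', 'for', 'go', 'my', 'word'] (min_width=19, slack=3)
Line 2: ['been', 'system', 'voice'] (min_width=17, slack=5)
Line 3: ['progress', 'low', 'line'] (min_width=17, slack=5)
Line 4: ['window', 'on', 'if', 'yellow'] (min_width=19, slack=3)
Total lines: 4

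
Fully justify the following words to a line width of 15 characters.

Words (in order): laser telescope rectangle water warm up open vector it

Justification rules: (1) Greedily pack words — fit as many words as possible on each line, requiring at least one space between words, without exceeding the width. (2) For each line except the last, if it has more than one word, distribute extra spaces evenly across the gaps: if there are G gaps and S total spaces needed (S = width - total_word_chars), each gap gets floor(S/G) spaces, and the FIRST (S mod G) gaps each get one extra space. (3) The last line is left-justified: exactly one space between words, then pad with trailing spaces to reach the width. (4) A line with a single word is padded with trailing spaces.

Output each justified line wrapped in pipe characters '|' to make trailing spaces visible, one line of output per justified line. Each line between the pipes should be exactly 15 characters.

Answer: |laser telescope|
|rectangle water|
|warm   up  open|
|vector it      |

Derivation:
Line 1: ['laser', 'telescope'] (min_width=15, slack=0)
Line 2: ['rectangle', 'water'] (min_width=15, slack=0)
Line 3: ['warm', 'up', 'open'] (min_width=12, slack=3)
Line 4: ['vector', 'it'] (min_width=9, slack=6)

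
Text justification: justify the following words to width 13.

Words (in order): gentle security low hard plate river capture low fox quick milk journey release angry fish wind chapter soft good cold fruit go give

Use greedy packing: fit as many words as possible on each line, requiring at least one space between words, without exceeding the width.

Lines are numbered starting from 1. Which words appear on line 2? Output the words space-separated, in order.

Line 1: ['gentle'] (min_width=6, slack=7)
Line 2: ['security', 'low'] (min_width=12, slack=1)
Line 3: ['hard', 'plate'] (min_width=10, slack=3)
Line 4: ['river', 'capture'] (min_width=13, slack=0)
Line 5: ['low', 'fox', 'quick'] (min_width=13, slack=0)
Line 6: ['milk', 'journey'] (min_width=12, slack=1)
Line 7: ['release', 'angry'] (min_width=13, slack=0)
Line 8: ['fish', 'wind'] (min_width=9, slack=4)
Line 9: ['chapter', 'soft'] (min_width=12, slack=1)
Line 10: ['good', 'cold'] (min_width=9, slack=4)
Line 11: ['fruit', 'go', 'give'] (min_width=13, slack=0)

Answer: security low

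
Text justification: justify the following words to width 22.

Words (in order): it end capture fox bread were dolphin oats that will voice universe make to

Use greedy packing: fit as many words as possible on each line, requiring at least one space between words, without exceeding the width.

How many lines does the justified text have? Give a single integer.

Line 1: ['it', 'end', 'capture', 'fox'] (min_width=18, slack=4)
Line 2: ['bread', 'were', 'dolphin'] (min_width=18, slack=4)
Line 3: ['oats', 'that', 'will', 'voice'] (min_width=20, slack=2)
Line 4: ['universe', 'make', 'to'] (min_width=16, slack=6)
Total lines: 4

Answer: 4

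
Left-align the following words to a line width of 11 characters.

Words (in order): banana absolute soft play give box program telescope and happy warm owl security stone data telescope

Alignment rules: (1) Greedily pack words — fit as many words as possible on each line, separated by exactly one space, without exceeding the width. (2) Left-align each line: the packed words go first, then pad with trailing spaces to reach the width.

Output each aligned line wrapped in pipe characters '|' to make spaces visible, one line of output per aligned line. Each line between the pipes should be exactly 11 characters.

Line 1: ['banana'] (min_width=6, slack=5)
Line 2: ['absolute'] (min_width=8, slack=3)
Line 3: ['soft', 'play'] (min_width=9, slack=2)
Line 4: ['give', 'box'] (min_width=8, slack=3)
Line 5: ['program'] (min_width=7, slack=4)
Line 6: ['telescope'] (min_width=9, slack=2)
Line 7: ['and', 'happy'] (min_width=9, slack=2)
Line 8: ['warm', 'owl'] (min_width=8, slack=3)
Line 9: ['security'] (min_width=8, slack=3)
Line 10: ['stone', 'data'] (min_width=10, slack=1)
Line 11: ['telescope'] (min_width=9, slack=2)

Answer: |banana     |
|absolute   |
|soft play  |
|give box   |
|program    |
|telescope  |
|and happy  |
|warm owl   |
|security   |
|stone data |
|telescope  |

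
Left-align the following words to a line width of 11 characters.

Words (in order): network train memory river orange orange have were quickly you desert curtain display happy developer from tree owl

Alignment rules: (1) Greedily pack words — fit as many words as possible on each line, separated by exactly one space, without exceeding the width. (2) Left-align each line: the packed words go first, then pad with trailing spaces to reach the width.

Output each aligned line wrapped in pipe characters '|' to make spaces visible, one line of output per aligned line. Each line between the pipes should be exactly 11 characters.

Answer: |network    |
|train      |
|memory     |
|river      |
|orange     |
|orange have|
|were       |
|quickly you|
|desert     |
|curtain    |
|display    |
|happy      |
|developer  |
|from tree  |
|owl        |

Derivation:
Line 1: ['network'] (min_width=7, slack=4)
Line 2: ['train'] (min_width=5, slack=6)
Line 3: ['memory'] (min_width=6, slack=5)
Line 4: ['river'] (min_width=5, slack=6)
Line 5: ['orange'] (min_width=6, slack=5)
Line 6: ['orange', 'have'] (min_width=11, slack=0)
Line 7: ['were'] (min_width=4, slack=7)
Line 8: ['quickly', 'you'] (min_width=11, slack=0)
Line 9: ['desert'] (min_width=6, slack=5)
Line 10: ['curtain'] (min_width=7, slack=4)
Line 11: ['display'] (min_width=7, slack=4)
Line 12: ['happy'] (min_width=5, slack=6)
Line 13: ['developer'] (min_width=9, slack=2)
Line 14: ['from', 'tree'] (min_width=9, slack=2)
Line 15: ['owl'] (min_width=3, slack=8)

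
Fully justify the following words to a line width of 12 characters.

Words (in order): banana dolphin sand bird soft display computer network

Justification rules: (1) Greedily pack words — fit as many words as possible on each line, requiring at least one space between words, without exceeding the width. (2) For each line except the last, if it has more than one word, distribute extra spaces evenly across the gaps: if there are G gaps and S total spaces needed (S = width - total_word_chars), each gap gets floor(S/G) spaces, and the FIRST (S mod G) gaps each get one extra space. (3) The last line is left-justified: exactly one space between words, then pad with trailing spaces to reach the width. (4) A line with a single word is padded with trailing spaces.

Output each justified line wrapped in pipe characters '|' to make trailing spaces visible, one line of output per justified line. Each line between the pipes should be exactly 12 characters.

Line 1: ['banana'] (min_width=6, slack=6)
Line 2: ['dolphin', 'sand'] (min_width=12, slack=0)
Line 3: ['bird', 'soft'] (min_width=9, slack=3)
Line 4: ['display'] (min_width=7, slack=5)
Line 5: ['computer'] (min_width=8, slack=4)
Line 6: ['network'] (min_width=7, slack=5)

Answer: |banana      |
|dolphin sand|
|bird    soft|
|display     |
|computer    |
|network     |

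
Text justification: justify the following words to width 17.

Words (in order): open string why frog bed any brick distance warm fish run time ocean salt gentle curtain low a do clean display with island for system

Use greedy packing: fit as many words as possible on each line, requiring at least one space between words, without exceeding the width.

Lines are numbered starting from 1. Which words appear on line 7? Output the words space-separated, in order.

Answer: low a do clean

Derivation:
Line 1: ['open', 'string', 'why'] (min_width=15, slack=2)
Line 2: ['frog', 'bed', 'any'] (min_width=12, slack=5)
Line 3: ['brick', 'distance'] (min_width=14, slack=3)
Line 4: ['warm', 'fish', 'run'] (min_width=13, slack=4)
Line 5: ['time', 'ocean', 'salt'] (min_width=15, slack=2)
Line 6: ['gentle', 'curtain'] (min_width=14, slack=3)
Line 7: ['low', 'a', 'do', 'clean'] (min_width=14, slack=3)
Line 8: ['display', 'with'] (min_width=12, slack=5)
Line 9: ['island', 'for', 'system'] (min_width=17, slack=0)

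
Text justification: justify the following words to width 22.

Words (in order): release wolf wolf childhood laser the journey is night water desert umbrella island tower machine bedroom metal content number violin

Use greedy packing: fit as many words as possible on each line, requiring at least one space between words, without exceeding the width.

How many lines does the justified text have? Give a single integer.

Line 1: ['release', 'wolf', 'wolf'] (min_width=17, slack=5)
Line 2: ['childhood', 'laser', 'the'] (min_width=19, slack=3)
Line 3: ['journey', 'is', 'night', 'water'] (min_width=22, slack=0)
Line 4: ['desert', 'umbrella', 'island'] (min_width=22, slack=0)
Line 5: ['tower', 'machine', 'bedroom'] (min_width=21, slack=1)
Line 6: ['metal', 'content', 'number'] (min_width=20, slack=2)
Line 7: ['violin'] (min_width=6, slack=16)
Total lines: 7

Answer: 7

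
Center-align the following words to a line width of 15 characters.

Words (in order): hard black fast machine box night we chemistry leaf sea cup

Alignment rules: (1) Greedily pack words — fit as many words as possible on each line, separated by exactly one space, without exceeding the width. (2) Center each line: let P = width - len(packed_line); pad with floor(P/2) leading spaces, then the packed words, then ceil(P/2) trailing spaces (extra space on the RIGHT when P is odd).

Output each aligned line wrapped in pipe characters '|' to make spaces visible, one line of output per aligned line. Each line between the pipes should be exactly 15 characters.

Line 1: ['hard', 'black', 'fast'] (min_width=15, slack=0)
Line 2: ['machine', 'box'] (min_width=11, slack=4)
Line 3: ['night', 'we'] (min_width=8, slack=7)
Line 4: ['chemistry', 'leaf'] (min_width=14, slack=1)
Line 5: ['sea', 'cup'] (min_width=7, slack=8)

Answer: |hard black fast|
|  machine box  |
|   night we    |
|chemistry leaf |
|    sea cup    |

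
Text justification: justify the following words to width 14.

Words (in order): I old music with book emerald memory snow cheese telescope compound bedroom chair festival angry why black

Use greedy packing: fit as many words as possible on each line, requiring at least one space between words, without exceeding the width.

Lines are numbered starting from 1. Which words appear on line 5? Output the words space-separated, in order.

Answer: telescope

Derivation:
Line 1: ['I', 'old', 'music'] (min_width=11, slack=3)
Line 2: ['with', 'book'] (min_width=9, slack=5)
Line 3: ['emerald', 'memory'] (min_width=14, slack=0)
Line 4: ['snow', 'cheese'] (min_width=11, slack=3)
Line 5: ['telescope'] (min_width=9, slack=5)
Line 6: ['compound'] (min_width=8, slack=6)
Line 7: ['bedroom', 'chair'] (min_width=13, slack=1)
Line 8: ['festival', 'angry'] (min_width=14, slack=0)
Line 9: ['why', 'black'] (min_width=9, slack=5)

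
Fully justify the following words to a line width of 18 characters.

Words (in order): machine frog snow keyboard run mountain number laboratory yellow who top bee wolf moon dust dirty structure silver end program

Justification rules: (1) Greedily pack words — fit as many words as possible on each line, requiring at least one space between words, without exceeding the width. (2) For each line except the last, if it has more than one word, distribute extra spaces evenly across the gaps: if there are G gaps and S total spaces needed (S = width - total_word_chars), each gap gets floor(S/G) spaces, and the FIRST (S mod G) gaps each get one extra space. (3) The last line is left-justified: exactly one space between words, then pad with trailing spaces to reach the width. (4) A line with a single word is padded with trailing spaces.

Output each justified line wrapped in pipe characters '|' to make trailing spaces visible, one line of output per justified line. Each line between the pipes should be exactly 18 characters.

Line 1: ['machine', 'frog', 'snow'] (min_width=17, slack=1)
Line 2: ['keyboard', 'run'] (min_width=12, slack=6)
Line 3: ['mountain', 'number'] (min_width=15, slack=3)
Line 4: ['laboratory', 'yellow'] (min_width=17, slack=1)
Line 5: ['who', 'top', 'bee', 'wolf'] (min_width=16, slack=2)
Line 6: ['moon', 'dust', 'dirty'] (min_width=15, slack=3)
Line 7: ['structure', 'silver'] (min_width=16, slack=2)
Line 8: ['end', 'program'] (min_width=11, slack=7)

Answer: |machine  frog snow|
|keyboard       run|
|mountain    number|
|laboratory  yellow|
|who  top  bee wolf|
|moon   dust  dirty|
|structure   silver|
|end program       |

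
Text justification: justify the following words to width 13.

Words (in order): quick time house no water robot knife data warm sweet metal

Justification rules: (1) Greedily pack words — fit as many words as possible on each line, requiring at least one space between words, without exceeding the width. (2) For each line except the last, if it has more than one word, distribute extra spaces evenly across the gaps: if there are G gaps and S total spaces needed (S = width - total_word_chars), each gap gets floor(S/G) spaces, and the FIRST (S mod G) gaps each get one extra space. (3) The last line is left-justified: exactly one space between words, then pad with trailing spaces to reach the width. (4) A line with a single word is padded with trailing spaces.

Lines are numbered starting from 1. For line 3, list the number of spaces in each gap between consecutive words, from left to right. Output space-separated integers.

Line 1: ['quick', 'time'] (min_width=10, slack=3)
Line 2: ['house', 'no'] (min_width=8, slack=5)
Line 3: ['water', 'robot'] (min_width=11, slack=2)
Line 4: ['knife', 'data'] (min_width=10, slack=3)
Line 5: ['warm', 'sweet'] (min_width=10, slack=3)
Line 6: ['metal'] (min_width=5, slack=8)

Answer: 3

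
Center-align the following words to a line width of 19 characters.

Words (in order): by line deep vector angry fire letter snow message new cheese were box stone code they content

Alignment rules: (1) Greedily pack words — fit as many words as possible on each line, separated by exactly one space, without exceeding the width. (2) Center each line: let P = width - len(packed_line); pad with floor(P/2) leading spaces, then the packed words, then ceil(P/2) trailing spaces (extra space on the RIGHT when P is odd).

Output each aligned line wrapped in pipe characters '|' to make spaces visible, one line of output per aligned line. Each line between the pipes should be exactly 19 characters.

Line 1: ['by', 'line', 'deep', 'vector'] (min_width=19, slack=0)
Line 2: ['angry', 'fire', 'letter'] (min_width=17, slack=2)
Line 3: ['snow', 'message', 'new'] (min_width=16, slack=3)
Line 4: ['cheese', 'were', 'box'] (min_width=15, slack=4)
Line 5: ['stone', 'code', 'they'] (min_width=15, slack=4)
Line 6: ['content'] (min_width=7, slack=12)

Answer: |by line deep vector|
| angry fire letter |
| snow message new  |
|  cheese were box  |
|  stone code they  |
|      content      |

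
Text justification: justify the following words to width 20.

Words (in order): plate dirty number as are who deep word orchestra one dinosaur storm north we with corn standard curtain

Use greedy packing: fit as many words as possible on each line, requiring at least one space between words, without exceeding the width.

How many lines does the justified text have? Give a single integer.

Line 1: ['plate', 'dirty', 'number'] (min_width=18, slack=2)
Line 2: ['as', 'are', 'who', 'deep', 'word'] (min_width=20, slack=0)
Line 3: ['orchestra', 'one'] (min_width=13, slack=7)
Line 4: ['dinosaur', 'storm', 'north'] (min_width=20, slack=0)
Line 5: ['we', 'with', 'corn'] (min_width=12, slack=8)
Line 6: ['standard', 'curtain'] (min_width=16, slack=4)
Total lines: 6

Answer: 6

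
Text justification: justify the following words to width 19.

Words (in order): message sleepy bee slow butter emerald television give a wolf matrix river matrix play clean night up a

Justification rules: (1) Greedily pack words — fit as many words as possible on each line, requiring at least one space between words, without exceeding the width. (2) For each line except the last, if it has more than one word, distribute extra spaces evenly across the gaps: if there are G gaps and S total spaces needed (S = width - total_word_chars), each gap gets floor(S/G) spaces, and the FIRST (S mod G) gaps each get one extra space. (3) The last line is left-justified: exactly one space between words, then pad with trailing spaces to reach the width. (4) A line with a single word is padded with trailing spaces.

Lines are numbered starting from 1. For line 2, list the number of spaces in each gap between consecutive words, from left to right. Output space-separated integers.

Answer: 1 1

Derivation:
Line 1: ['message', 'sleepy', 'bee'] (min_width=18, slack=1)
Line 2: ['slow', 'butter', 'emerald'] (min_width=19, slack=0)
Line 3: ['television', 'give', 'a'] (min_width=17, slack=2)
Line 4: ['wolf', 'matrix', 'river'] (min_width=17, slack=2)
Line 5: ['matrix', 'play', 'clean'] (min_width=17, slack=2)
Line 6: ['night', 'up', 'a'] (min_width=10, slack=9)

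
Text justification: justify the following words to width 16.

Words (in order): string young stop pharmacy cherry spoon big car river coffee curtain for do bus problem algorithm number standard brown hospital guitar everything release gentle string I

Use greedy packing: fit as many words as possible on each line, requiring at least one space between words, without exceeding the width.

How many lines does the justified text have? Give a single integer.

Answer: 12

Derivation:
Line 1: ['string', 'young'] (min_width=12, slack=4)
Line 2: ['stop', 'pharmacy'] (min_width=13, slack=3)
Line 3: ['cherry', 'spoon', 'big'] (min_width=16, slack=0)
Line 4: ['car', 'river', 'coffee'] (min_width=16, slack=0)
Line 5: ['curtain', 'for', 'do'] (min_width=14, slack=2)
Line 6: ['bus', 'problem'] (min_width=11, slack=5)
Line 7: ['algorithm', 'number'] (min_width=16, slack=0)
Line 8: ['standard', 'brown'] (min_width=14, slack=2)
Line 9: ['hospital', 'guitar'] (min_width=15, slack=1)
Line 10: ['everything'] (min_width=10, slack=6)
Line 11: ['release', 'gentle'] (min_width=14, slack=2)
Line 12: ['string', 'I'] (min_width=8, slack=8)
Total lines: 12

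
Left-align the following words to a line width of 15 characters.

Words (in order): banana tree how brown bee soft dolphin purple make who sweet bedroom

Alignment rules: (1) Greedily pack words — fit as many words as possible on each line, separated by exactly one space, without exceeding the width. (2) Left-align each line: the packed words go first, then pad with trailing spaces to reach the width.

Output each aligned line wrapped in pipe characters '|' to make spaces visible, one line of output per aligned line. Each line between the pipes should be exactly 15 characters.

Line 1: ['banana', 'tree', 'how'] (min_width=15, slack=0)
Line 2: ['brown', 'bee', 'soft'] (min_width=14, slack=1)
Line 3: ['dolphin', 'purple'] (min_width=14, slack=1)
Line 4: ['make', 'who', 'sweet'] (min_width=14, slack=1)
Line 5: ['bedroom'] (min_width=7, slack=8)

Answer: |banana tree how|
|brown bee soft |
|dolphin purple |
|make who sweet |
|bedroom        |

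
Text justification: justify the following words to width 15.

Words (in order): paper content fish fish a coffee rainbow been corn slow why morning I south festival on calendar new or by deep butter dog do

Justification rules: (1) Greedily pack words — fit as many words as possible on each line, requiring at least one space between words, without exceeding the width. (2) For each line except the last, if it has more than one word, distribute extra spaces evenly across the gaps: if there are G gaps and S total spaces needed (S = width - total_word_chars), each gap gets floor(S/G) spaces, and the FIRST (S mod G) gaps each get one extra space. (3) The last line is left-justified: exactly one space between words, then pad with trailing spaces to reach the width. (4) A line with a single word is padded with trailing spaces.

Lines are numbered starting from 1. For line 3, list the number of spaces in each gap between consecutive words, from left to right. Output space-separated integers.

Line 1: ['paper', 'content'] (min_width=13, slack=2)
Line 2: ['fish', 'fish', 'a'] (min_width=11, slack=4)
Line 3: ['coffee', 'rainbow'] (min_width=14, slack=1)
Line 4: ['been', 'corn', 'slow'] (min_width=14, slack=1)
Line 5: ['why', 'morning', 'I'] (min_width=13, slack=2)
Line 6: ['south', 'festival'] (min_width=14, slack=1)
Line 7: ['on', 'calendar', 'new'] (min_width=15, slack=0)
Line 8: ['or', 'by', 'deep'] (min_width=10, slack=5)
Line 9: ['butter', 'dog', 'do'] (min_width=13, slack=2)

Answer: 2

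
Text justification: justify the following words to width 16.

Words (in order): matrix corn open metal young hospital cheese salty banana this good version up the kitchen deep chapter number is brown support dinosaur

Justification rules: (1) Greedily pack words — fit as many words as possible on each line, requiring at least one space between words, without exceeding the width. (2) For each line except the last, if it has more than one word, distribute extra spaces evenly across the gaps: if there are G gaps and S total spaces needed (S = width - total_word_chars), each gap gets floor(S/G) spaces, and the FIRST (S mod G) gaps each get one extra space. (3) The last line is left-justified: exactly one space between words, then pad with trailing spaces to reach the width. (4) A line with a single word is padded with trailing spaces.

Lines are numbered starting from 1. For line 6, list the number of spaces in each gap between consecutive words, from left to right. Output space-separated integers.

Line 1: ['matrix', 'corn', 'open'] (min_width=16, slack=0)
Line 2: ['metal', 'young'] (min_width=11, slack=5)
Line 3: ['hospital', 'cheese'] (min_width=15, slack=1)
Line 4: ['salty', 'banana'] (min_width=12, slack=4)
Line 5: ['this', 'good'] (min_width=9, slack=7)
Line 6: ['version', 'up', 'the'] (min_width=14, slack=2)
Line 7: ['kitchen', 'deep'] (min_width=12, slack=4)
Line 8: ['chapter', 'number'] (min_width=14, slack=2)
Line 9: ['is', 'brown', 'support'] (min_width=16, slack=0)
Line 10: ['dinosaur'] (min_width=8, slack=8)

Answer: 2 2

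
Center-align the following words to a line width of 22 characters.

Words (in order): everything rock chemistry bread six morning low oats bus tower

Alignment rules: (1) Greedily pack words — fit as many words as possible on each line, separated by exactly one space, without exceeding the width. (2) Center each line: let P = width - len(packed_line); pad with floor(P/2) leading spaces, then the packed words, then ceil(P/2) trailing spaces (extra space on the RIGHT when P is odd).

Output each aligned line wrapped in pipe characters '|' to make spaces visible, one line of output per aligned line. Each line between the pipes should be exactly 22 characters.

Line 1: ['everything', 'rock'] (min_width=15, slack=7)
Line 2: ['chemistry', 'bread', 'six'] (min_width=19, slack=3)
Line 3: ['morning', 'low', 'oats', 'bus'] (min_width=20, slack=2)
Line 4: ['tower'] (min_width=5, slack=17)

Answer: |   everything rock    |
| chemistry bread six  |
| morning low oats bus |
|        tower         |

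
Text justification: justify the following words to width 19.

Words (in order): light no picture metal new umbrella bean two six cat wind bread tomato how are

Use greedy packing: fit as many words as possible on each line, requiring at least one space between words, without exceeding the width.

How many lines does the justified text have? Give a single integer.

Line 1: ['light', 'no', 'picture'] (min_width=16, slack=3)
Line 2: ['metal', 'new', 'umbrella'] (min_width=18, slack=1)
Line 3: ['bean', 'two', 'six', 'cat'] (min_width=16, slack=3)
Line 4: ['wind', 'bread', 'tomato'] (min_width=17, slack=2)
Line 5: ['how', 'are'] (min_width=7, slack=12)
Total lines: 5

Answer: 5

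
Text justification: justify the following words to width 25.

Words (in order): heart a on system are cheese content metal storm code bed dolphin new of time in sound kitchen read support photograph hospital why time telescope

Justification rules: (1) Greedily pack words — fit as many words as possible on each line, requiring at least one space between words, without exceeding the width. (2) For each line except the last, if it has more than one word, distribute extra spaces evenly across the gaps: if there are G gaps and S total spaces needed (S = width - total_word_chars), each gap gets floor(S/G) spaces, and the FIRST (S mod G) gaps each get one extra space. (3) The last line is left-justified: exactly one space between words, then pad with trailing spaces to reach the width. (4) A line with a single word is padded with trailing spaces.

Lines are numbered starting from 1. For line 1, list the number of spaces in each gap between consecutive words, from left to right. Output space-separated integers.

Line 1: ['heart', 'a', 'on', 'system', 'are'] (min_width=21, slack=4)
Line 2: ['cheese', 'content', 'metal'] (min_width=20, slack=5)
Line 3: ['storm', 'code', 'bed', 'dolphin'] (min_width=22, slack=3)
Line 4: ['new', 'of', 'time', 'in', 'sound'] (min_width=20, slack=5)
Line 5: ['kitchen', 'read', 'support'] (min_width=20, slack=5)
Line 6: ['photograph', 'hospital', 'why'] (min_width=23, slack=2)
Line 7: ['time', 'telescope'] (min_width=14, slack=11)

Answer: 2 2 2 2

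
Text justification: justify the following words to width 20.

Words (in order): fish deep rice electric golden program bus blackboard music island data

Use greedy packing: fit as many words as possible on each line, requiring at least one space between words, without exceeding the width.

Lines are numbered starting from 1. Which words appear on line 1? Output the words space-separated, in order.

Line 1: ['fish', 'deep', 'rice'] (min_width=14, slack=6)
Line 2: ['electric', 'golden'] (min_width=15, slack=5)
Line 3: ['program', 'bus'] (min_width=11, slack=9)
Line 4: ['blackboard', 'music'] (min_width=16, slack=4)
Line 5: ['island', 'data'] (min_width=11, slack=9)

Answer: fish deep rice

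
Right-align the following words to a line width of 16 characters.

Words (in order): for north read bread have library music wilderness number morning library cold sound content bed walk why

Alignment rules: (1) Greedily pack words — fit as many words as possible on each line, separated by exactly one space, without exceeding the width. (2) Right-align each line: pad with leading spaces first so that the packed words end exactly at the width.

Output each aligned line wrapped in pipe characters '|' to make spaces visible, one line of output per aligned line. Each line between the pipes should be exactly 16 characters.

Line 1: ['for', 'north', 'read'] (min_width=14, slack=2)
Line 2: ['bread', 'have'] (min_width=10, slack=6)
Line 3: ['library', 'music'] (min_width=13, slack=3)
Line 4: ['wilderness'] (min_width=10, slack=6)
Line 5: ['number', 'morning'] (min_width=14, slack=2)
Line 6: ['library', 'cold'] (min_width=12, slack=4)
Line 7: ['sound', 'content'] (min_width=13, slack=3)
Line 8: ['bed', 'walk', 'why'] (min_width=12, slack=4)

Answer: |  for north read|
|      bread have|
|   library music|
|      wilderness|
|  number morning|
|    library cold|
|   sound content|
|    bed walk why|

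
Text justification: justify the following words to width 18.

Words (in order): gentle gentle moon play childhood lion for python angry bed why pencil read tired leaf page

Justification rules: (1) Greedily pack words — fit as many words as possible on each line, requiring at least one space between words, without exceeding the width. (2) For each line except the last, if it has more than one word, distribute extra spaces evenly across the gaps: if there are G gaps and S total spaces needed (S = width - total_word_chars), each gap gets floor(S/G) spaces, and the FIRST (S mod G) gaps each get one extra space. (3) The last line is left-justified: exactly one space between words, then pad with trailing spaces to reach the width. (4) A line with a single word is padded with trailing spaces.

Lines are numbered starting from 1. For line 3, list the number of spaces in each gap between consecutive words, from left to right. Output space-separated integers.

Answer: 3 2

Derivation:
Line 1: ['gentle', 'gentle', 'moon'] (min_width=18, slack=0)
Line 2: ['play', 'childhood'] (min_width=14, slack=4)
Line 3: ['lion', 'for', 'python'] (min_width=15, slack=3)
Line 4: ['angry', 'bed', 'why'] (min_width=13, slack=5)
Line 5: ['pencil', 'read', 'tired'] (min_width=17, slack=1)
Line 6: ['leaf', 'page'] (min_width=9, slack=9)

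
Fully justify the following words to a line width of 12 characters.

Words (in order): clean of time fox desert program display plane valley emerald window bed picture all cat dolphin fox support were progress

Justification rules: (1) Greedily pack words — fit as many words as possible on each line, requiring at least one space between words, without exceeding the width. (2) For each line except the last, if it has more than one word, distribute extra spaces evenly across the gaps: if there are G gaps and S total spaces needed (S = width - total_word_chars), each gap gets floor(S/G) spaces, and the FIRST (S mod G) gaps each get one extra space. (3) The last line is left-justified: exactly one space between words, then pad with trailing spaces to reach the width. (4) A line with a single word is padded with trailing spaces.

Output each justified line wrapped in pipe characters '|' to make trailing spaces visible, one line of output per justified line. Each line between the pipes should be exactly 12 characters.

Answer: |clean     of|
|time     fox|
|desert      |
|program     |
|display     |
|plane valley|
|emerald     |
|window   bed|
|picture  all|
|cat  dolphin|
|fox  support|
|were        |
|progress    |

Derivation:
Line 1: ['clean', 'of'] (min_width=8, slack=4)
Line 2: ['time', 'fox'] (min_width=8, slack=4)
Line 3: ['desert'] (min_width=6, slack=6)
Line 4: ['program'] (min_width=7, slack=5)
Line 5: ['display'] (min_width=7, slack=5)
Line 6: ['plane', 'valley'] (min_width=12, slack=0)
Line 7: ['emerald'] (min_width=7, slack=5)
Line 8: ['window', 'bed'] (min_width=10, slack=2)
Line 9: ['picture', 'all'] (min_width=11, slack=1)
Line 10: ['cat', 'dolphin'] (min_width=11, slack=1)
Line 11: ['fox', 'support'] (min_width=11, slack=1)
Line 12: ['were'] (min_width=4, slack=8)
Line 13: ['progress'] (min_width=8, slack=4)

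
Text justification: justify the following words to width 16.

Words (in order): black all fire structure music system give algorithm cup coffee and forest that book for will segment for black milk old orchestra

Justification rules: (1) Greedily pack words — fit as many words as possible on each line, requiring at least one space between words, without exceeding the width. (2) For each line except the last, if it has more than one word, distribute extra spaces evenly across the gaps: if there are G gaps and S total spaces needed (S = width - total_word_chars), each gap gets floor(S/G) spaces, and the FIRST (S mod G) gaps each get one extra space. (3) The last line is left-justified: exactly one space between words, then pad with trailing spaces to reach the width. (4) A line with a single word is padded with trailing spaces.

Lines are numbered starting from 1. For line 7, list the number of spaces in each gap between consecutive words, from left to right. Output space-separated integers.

Answer: 1 1

Derivation:
Line 1: ['black', 'all', 'fire'] (min_width=14, slack=2)
Line 2: ['structure', 'music'] (min_width=15, slack=1)
Line 3: ['system', 'give'] (min_width=11, slack=5)
Line 4: ['algorithm', 'cup'] (min_width=13, slack=3)
Line 5: ['coffee', 'and'] (min_width=10, slack=6)
Line 6: ['forest', 'that', 'book'] (min_width=16, slack=0)
Line 7: ['for', 'will', 'segment'] (min_width=16, slack=0)
Line 8: ['for', 'black', 'milk'] (min_width=14, slack=2)
Line 9: ['old', 'orchestra'] (min_width=13, slack=3)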